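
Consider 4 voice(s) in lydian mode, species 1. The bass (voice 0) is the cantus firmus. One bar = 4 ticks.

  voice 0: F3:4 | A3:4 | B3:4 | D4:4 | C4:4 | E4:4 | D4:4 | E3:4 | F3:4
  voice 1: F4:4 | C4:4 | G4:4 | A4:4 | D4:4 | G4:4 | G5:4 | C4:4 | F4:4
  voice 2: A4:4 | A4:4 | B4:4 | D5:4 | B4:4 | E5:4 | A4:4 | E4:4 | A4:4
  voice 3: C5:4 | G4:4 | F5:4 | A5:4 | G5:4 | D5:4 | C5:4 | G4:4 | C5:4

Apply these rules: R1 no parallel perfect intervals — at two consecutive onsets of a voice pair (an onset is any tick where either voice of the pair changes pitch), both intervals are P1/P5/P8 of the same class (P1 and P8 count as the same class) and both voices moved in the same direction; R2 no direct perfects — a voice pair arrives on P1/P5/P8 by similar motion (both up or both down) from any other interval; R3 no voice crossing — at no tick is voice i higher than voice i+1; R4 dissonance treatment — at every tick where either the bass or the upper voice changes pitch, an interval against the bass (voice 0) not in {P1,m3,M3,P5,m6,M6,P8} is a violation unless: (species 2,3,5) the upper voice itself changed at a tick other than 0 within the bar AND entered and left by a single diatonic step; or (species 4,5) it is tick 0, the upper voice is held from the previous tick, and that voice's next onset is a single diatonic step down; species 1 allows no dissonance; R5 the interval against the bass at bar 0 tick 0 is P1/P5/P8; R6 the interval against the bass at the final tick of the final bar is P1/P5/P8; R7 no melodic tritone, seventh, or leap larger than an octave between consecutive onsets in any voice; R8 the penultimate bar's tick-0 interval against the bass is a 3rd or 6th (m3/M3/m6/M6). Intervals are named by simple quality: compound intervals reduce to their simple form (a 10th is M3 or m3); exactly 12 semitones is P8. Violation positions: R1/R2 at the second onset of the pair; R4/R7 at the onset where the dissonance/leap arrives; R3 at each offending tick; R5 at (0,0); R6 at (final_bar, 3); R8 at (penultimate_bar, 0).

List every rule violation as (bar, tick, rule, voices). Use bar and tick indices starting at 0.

(0, 0, R5, (0, 2))
(1, 0, R1, (1, 3))
(1, 0, R3, (2, 3))
(1, 0, R4, (0, 3))
(1, 1, R3, (2, 3))
(1, 2, R3, (2, 3))
(1, 3, R3, (2, 3))
(2, 0, R1, (0, 2))
(2, 0, R4, (0, 3))
(2, 0, R7, (3,))
(3, 0, R1, (0, 2))
(3, 0, R2, (0, 1))
(3, 0, R2, (0, 3))
(3, 0, R2, (1, 3))
(3, 0, R2, (2, 3))
(4, 0, R1, (0, 3))
(4, 0, R4, (0, 1))
(4, 0, R4, (0, 2))
(5, 0, R2, (0, 2))
(5, 0, R3, (2, 3))
(5, 0, R4, (0, 3))
(5, 1, R3, (2, 3))
(5, 2, R3, (2, 3))
(5, 3, R3, (2, 3))
(6, 0, R2, (0, 2))
(6, 0, R3, (1, 2))
(6, 0, R4, (0, 1))
(6, 0, R4, (0, 3))
(6, 1, R3, (1, 2))
(6, 2, R3, (1, 2))
(6, 3, R3, (1, 2))
(7, 0, R1, (1, 3))
(7, 0, R2, (0, 2))
(7, 0, R7, (0,))
(7, 0, R7, (1,))
(7, 0, R8, (0, 2))
(8, 0, R1, (1, 3))
(8, 0, R2, (0, 1))
(8, 0, R2, (0, 3))
(8, 3, R6, (0, 2))

bar 0: v0=F3 v1=F4 v2=A4 v3=C5 downbeat P5
bar 1: v0=A3 v1=C4 v2=A4 v3=G4 downbeat m7
bar 2: v0=B3 v1=G4 v2=B4 v3=F5 downbeat TT
bar 3: v0=D4 v1=A4 v2=D5 v3=A5 downbeat P5
bar 4: v0=C4 v1=D4 v2=B4 v3=G5 downbeat P5
bar 5: v0=E4 v1=G4 v2=E5 v3=D5 downbeat m7
bar 6: v0=D4 v1=G5 v2=A4 v3=C5 downbeat m7
bar 7: v0=E3 v1=C4 v2=E4 v3=G4 downbeat m3
bar 8: v0=F3 v1=F4 v2=A4 v3=C5 downbeat P5
  -> R5 @ bar 0 tick 0 v(0, 2): opens on M3
  -> R1 @ bar 1 tick 0 v(1, 3): F4/C5 P5 -> C4/G4 P5 similar
  -> R3 @ bar 1 tick 0 v(2, 3): A4 above G4
  -> R4 @ bar 1 tick 0 v(0, 3): A3/G4 m7 untreated
  -> R3 @ bar 1 tick 1 v(2, 3): A4 above G4
  -> R3 @ bar 1 tick 2 v(2, 3): A4 above G4
  -> R3 @ bar 1 tick 3 v(2, 3): A4 above G4
  -> R1 @ bar 2 tick 0 v(0, 2): A3/A4 P8 -> B3/B4 P8 similar
  -> R4 @ bar 2 tick 0 v(0, 3): B3/F5 TT untreated
  -> R7 @ bar 2 tick 0 v(3,): G4->F5 leap 10st
  -> R1 @ bar 3 tick 0 v(0, 2): B3/B4 P8 -> D4/D5 P8 similar
  -> R2 @ bar 3 tick 0 v(0, 1): B3/G4 m6 -> D4/A4 P5 similar
  -> R2 @ bar 3 tick 0 v(0, 3): B3/F5 TT -> D4/A5 P5 similar
  -> R2 @ bar 3 tick 0 v(1, 3): G4/F5 m7 -> A4/A5 P8 similar
  -> R2 @ bar 3 tick 0 v(2, 3): B4/F5 TT -> D5/A5 P5 similar
  -> R1 @ bar 4 tick 0 v(0, 3): D4/A5 P5 -> C4/G5 P5 similar
  -> R4 @ bar 4 tick 0 v(0, 1): C4/D4 M2 untreated
  -> R4 @ bar 4 tick 0 v(0, 2): C4/B4 M7 untreated
  -> R2 @ bar 5 tick 0 v(0, 2): C4/B4 M7 -> E4/E5 P8 similar
  -> R3 @ bar 5 tick 0 v(2, 3): E5 above D5
  -> R4 @ bar 5 tick 0 v(0, 3): E4/D5 m7 untreated
  -> R3 @ bar 5 tick 1 v(2, 3): E5 above D5
  -> R3 @ bar 5 tick 2 v(2, 3): E5 above D5
  -> R3 @ bar 5 tick 3 v(2, 3): E5 above D5
  -> R2 @ bar 6 tick 0 v(0, 2): E4/E5 P8 -> D4/A4 P5 similar
  -> R3 @ bar 6 tick 0 v(1, 2): G5 above A4
  -> R4 @ bar 6 tick 0 v(0, 1): D4/G5 P4 untreated
  -> R4 @ bar 6 tick 0 v(0, 3): D4/C5 m7 untreated
  -> R3 @ bar 6 tick 1 v(1, 2): G5 above A4
  -> R3 @ bar 6 tick 2 v(1, 2): G5 above A4
  -> R3 @ bar 6 tick 3 v(1, 2): G5 above A4
  -> R1 @ bar 7 tick 0 v(1, 3): G5/C5 P5 -> C4/G4 P5 similar
  -> R2 @ bar 7 tick 0 v(0, 2): D4/A4 P5 -> E3/E4 P8 similar
  -> R7 @ bar 7 tick 0 v(0,): D4->E3 leap 10st
  -> R7 @ bar 7 tick 0 v(1,): G5->C4 leap 19st
  -> R8 @ bar 7 tick 0 v(0, 2): penult P8 not 3rd/6th
  -> R1 @ bar 8 tick 0 v(1, 3): C4/G4 P5 -> F4/C5 P5 similar
  -> R2 @ bar 8 tick 0 v(0, 1): E3/C4 m6 -> F3/F4 P8 similar
  -> R2 @ bar 8 tick 0 v(0, 3): E3/G4 m3 -> F3/C5 P5 similar
  -> R6 @ bar 8 tick 3 v(0, 2): closes on M3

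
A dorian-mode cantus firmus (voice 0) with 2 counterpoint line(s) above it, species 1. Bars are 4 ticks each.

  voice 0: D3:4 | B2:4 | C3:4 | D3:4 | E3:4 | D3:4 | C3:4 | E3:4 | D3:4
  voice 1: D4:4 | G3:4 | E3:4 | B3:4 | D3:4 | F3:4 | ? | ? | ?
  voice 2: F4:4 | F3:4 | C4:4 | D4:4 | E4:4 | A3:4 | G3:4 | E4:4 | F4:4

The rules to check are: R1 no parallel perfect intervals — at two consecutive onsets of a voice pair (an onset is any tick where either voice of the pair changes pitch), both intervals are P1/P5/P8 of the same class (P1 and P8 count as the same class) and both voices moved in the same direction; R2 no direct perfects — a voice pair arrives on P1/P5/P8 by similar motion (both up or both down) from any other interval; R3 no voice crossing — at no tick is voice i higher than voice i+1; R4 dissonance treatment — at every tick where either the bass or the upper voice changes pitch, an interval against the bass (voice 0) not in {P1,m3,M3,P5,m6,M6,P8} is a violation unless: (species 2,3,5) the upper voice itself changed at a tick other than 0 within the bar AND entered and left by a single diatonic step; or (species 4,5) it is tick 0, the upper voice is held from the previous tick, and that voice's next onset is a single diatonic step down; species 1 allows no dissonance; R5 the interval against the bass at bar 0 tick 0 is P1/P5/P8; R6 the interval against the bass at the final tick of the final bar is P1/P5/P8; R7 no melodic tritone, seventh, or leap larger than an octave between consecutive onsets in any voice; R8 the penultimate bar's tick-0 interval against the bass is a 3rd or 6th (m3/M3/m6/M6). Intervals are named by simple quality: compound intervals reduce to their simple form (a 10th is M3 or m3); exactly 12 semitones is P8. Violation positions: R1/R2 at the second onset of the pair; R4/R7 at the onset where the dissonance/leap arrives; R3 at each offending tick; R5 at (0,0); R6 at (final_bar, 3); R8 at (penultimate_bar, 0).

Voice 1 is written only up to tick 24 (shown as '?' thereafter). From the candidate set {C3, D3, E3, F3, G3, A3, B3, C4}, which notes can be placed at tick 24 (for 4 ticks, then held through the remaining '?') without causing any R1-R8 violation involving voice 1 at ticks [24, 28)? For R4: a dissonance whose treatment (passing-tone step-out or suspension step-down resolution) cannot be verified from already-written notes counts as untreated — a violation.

C3: violates R2
D3: violates R4
E3: legal
F3: violates R4
G3: legal
A3: violates R3
B3: violates R3,R4,R7
C4: violates R3

{E3, G3}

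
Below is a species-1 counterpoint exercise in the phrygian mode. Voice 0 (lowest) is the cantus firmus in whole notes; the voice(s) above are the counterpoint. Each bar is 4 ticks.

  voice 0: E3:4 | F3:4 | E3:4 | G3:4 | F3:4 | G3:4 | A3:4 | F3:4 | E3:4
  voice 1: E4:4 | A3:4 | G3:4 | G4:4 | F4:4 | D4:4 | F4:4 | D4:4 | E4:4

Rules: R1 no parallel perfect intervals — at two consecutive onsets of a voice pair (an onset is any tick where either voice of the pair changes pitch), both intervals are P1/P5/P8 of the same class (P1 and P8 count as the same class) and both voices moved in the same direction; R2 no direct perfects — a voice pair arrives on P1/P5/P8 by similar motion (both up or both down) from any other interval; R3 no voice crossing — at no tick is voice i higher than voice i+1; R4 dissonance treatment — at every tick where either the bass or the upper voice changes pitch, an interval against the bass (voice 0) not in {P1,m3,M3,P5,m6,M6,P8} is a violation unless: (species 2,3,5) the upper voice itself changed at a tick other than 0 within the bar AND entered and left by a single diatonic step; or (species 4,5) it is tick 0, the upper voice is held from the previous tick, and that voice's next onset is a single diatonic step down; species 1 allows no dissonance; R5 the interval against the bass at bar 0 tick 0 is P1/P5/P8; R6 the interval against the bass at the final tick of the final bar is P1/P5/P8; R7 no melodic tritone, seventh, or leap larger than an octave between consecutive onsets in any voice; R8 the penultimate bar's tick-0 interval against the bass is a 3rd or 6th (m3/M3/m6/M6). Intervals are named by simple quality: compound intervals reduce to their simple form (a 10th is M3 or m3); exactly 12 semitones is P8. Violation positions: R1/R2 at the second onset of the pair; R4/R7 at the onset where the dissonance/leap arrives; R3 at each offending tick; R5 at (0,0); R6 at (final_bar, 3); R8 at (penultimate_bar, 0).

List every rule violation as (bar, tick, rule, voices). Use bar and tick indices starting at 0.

(3, 0, R2, (0, 1))
(4, 0, R1, (0, 1))

bar 0: v0=E3 v1=E4 downbeat P8
bar 1: v0=F3 v1=A3 downbeat M3
bar 2: v0=E3 v1=G3 downbeat m3
bar 3: v0=G3 v1=G4 downbeat P8
bar 4: v0=F3 v1=F4 downbeat P8
bar 5: v0=G3 v1=D4 downbeat P5
bar 6: v0=A3 v1=F4 downbeat m6
bar 7: v0=F3 v1=D4 downbeat M6
bar 8: v0=E3 v1=E4 downbeat P8
  -> R2 @ bar 3 tick 0 v(0, 1): E3/G3 m3 -> G3/G4 P8 similar
  -> R1 @ bar 4 tick 0 v(0, 1): G3/G4 P8 -> F3/F4 P8 similar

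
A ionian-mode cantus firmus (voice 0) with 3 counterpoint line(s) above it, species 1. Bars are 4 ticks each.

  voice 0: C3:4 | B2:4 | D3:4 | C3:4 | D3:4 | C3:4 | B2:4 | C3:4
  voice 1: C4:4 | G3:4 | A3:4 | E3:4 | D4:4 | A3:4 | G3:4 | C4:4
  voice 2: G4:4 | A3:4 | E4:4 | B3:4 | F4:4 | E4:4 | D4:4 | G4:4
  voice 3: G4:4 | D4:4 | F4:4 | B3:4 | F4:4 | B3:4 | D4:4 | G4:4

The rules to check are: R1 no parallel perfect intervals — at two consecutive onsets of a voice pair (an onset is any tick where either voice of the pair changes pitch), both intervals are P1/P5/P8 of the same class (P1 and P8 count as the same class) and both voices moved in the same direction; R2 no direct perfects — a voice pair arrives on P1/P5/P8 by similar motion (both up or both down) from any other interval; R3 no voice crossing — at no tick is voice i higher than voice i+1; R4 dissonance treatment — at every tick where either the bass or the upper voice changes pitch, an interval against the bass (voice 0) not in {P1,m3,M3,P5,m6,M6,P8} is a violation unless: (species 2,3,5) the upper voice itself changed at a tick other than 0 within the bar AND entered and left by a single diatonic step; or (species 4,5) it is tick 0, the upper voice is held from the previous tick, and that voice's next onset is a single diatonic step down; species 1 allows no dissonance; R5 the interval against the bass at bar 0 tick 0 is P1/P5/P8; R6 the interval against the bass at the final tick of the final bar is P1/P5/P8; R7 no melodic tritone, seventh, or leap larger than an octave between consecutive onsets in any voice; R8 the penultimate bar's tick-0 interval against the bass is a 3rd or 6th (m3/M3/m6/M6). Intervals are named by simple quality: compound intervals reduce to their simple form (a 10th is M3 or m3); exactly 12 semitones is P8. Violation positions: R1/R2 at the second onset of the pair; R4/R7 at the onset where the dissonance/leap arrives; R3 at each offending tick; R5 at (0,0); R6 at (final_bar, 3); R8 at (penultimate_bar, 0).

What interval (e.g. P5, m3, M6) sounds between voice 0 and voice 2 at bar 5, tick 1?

M3

voice 0=C3 voice 2=E4 -> M3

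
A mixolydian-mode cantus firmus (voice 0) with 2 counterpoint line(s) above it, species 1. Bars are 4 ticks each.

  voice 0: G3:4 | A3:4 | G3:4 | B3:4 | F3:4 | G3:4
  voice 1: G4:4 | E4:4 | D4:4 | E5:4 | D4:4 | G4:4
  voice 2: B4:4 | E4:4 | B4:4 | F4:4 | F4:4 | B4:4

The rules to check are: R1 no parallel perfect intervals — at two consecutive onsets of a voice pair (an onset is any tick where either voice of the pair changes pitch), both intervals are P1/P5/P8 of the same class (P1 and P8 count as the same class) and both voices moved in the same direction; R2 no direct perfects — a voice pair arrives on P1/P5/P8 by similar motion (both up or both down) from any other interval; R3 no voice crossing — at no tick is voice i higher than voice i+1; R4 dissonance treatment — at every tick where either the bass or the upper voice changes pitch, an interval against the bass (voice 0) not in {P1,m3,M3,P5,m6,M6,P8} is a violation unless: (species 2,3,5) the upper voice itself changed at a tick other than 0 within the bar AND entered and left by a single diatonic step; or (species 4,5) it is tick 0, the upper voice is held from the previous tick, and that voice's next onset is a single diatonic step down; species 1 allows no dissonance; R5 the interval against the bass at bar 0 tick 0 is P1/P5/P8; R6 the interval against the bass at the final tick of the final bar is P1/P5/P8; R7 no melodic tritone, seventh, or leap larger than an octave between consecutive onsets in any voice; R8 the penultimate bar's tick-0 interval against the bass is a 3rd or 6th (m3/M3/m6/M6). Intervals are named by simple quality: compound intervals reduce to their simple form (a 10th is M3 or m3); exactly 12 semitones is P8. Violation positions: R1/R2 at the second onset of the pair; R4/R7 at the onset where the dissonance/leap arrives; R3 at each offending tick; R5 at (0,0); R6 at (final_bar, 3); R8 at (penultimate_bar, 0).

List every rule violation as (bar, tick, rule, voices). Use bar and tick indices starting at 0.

(0, 0, R5, (0, 2))
(1, 0, R2, (1, 2))
(2, 0, R1, (0, 1))
(3, 0, R3, (1, 2))
(3, 0, R4, (0, 1))
(3, 0, R4, (0, 2))
(3, 0, R7, (1,))
(3, 0, R7, (2,))
(3, 1, R3, (1, 2))
(3, 2, R3, (1, 2))
(3, 3, R3, (1, 2))
(4, 0, R7, (0,))
(4, 0, R7, (1,))
(4, 0, R8, (0, 2))
(5, 0, R2, (0, 1))
(5, 0, R7, (2,))
(5, 3, R6, (0, 2))

bar 0: v0=G3 v1=G4 v2=B4 downbeat M3
bar 1: v0=A3 v1=E4 v2=E4 downbeat P5
bar 2: v0=G3 v1=D4 v2=B4 downbeat M3
bar 3: v0=B3 v1=E5 v2=F4 downbeat TT
bar 4: v0=F3 v1=D4 v2=F4 downbeat P8
bar 5: v0=G3 v1=G4 v2=B4 downbeat M3
  -> R5 @ bar 0 tick 0 v(0, 2): opens on M3
  -> R2 @ bar 1 tick 0 v(1, 2): G4/B4 M3 -> E4/E4 P1 similar
  -> R1 @ bar 2 tick 0 v(0, 1): A3/E4 P5 -> G3/D4 P5 similar
  -> R3 @ bar 3 tick 0 v(1, 2): E5 above F4
  -> R4 @ bar 3 tick 0 v(0, 1): B3/E5 P4 untreated
  -> R4 @ bar 3 tick 0 v(0, 2): B3/F4 TT untreated
  -> R7 @ bar 3 tick 0 v(1,): D4->E5 leap 14st
  -> R7 @ bar 3 tick 0 v(2,): B4->F4 leap 6st
  -> R3 @ bar 3 tick 1 v(1, 2): E5 above F4
  -> R3 @ bar 3 tick 2 v(1, 2): E5 above F4
  -> R3 @ bar 3 tick 3 v(1, 2): E5 above F4
  -> R7 @ bar 4 tick 0 v(0,): B3->F3 leap 6st
  -> R7 @ bar 4 tick 0 v(1,): E5->D4 leap 14st
  -> R8 @ bar 4 tick 0 v(0, 2): penult P8 not 3rd/6th
  -> R2 @ bar 5 tick 0 v(0, 1): F3/D4 M6 -> G3/G4 P8 similar
  -> R7 @ bar 5 tick 0 v(2,): F4->B4 leap 6st
  -> R6 @ bar 5 tick 3 v(0, 2): closes on M3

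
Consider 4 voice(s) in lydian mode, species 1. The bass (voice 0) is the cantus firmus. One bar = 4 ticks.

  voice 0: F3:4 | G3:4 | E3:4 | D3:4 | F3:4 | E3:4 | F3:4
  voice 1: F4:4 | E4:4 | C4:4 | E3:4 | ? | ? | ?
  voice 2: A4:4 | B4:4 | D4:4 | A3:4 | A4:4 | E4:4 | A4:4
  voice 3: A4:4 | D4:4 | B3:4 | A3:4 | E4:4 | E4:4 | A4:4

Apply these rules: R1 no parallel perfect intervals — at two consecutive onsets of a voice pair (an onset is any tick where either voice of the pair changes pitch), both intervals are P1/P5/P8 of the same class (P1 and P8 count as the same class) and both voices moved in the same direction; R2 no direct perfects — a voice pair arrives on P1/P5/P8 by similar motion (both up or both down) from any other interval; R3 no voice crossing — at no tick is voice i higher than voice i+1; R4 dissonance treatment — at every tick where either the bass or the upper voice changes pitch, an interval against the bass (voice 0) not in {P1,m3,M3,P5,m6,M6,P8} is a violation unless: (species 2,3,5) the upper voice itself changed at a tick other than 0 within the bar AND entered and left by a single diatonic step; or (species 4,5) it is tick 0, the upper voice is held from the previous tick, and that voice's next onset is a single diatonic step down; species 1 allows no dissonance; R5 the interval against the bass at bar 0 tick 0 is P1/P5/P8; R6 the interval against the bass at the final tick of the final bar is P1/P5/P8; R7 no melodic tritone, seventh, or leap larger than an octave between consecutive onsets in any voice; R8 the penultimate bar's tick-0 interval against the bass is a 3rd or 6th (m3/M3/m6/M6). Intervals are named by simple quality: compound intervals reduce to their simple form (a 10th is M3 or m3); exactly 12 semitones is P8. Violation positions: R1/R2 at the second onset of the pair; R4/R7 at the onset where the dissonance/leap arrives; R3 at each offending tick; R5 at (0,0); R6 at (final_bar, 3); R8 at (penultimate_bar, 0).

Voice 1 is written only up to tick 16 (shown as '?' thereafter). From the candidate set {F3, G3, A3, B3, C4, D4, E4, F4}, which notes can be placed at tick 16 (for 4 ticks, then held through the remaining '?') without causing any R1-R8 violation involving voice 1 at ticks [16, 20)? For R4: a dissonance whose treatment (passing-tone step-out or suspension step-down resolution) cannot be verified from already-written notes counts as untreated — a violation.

{}

F3: violates R2
G3: violates R4
A3: violates R2
B3: violates R4
C4: violates R2
D4: violates R2,R7
E4: violates R2,R4
F4: violates R2,R7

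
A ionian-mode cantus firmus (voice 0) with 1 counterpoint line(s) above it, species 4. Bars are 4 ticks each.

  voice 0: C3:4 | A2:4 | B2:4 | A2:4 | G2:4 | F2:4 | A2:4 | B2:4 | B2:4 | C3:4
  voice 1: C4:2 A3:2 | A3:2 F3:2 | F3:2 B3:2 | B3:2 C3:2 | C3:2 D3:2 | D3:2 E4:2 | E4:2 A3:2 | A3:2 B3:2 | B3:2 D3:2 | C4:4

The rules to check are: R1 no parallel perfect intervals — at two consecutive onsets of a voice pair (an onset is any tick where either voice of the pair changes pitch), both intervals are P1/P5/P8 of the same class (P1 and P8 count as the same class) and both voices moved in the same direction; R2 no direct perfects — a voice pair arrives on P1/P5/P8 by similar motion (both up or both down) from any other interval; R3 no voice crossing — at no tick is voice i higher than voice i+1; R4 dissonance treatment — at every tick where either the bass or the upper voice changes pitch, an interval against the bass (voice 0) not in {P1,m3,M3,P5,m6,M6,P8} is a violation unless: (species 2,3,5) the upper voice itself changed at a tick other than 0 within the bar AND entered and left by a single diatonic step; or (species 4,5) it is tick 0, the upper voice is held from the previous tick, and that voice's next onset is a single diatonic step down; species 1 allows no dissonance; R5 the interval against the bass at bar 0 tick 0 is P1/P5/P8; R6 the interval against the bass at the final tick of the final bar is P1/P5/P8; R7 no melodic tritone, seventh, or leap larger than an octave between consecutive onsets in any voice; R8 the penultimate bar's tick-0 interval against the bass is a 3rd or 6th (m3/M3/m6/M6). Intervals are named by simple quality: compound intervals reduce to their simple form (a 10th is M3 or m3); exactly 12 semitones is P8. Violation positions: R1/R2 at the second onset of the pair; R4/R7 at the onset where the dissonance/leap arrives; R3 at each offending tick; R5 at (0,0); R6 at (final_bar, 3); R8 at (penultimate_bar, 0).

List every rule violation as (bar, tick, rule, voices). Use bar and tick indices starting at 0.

bar 0: v0=C3 v1=C4 downbeat P8
bar 1: v0=A2 v1=A3 downbeat P8
bar 2: v0=B2 v1=F3 downbeat TT
bar 3: v0=A2 v1=B3 downbeat M2
bar 4: v0=G2 v1=C3 downbeat P4
bar 5: v0=F2 v1=D3 downbeat M6
bar 6: v0=A2 v1=E4 downbeat P5
bar 7: v0=B2 v1=A3 downbeat m7
bar 8: v0=B2 v1=B3 downbeat P8
bar 9: v0=C3 v1=C4 downbeat P8
  -> R4 @ bar 2 tick 0 v(0, 1): B2/F3 TT untreated
  -> R7 @ bar 2 tick 2 v(1,): F3->B3 leap 6st
  -> R4 @ bar 3 tick 0 v(0, 1): A2/B3 M2 untreated
  -> R7 @ bar 3 tick 2 v(1,): B3->C3 leap 11st
  -> R4 @ bar 4 tick 0 v(0, 1): G2/C3 P4 untreated
  -> R4 @ bar 5 tick 2 v(0, 1): F2/E4 M7 untreated
  -> R7 @ bar 5 tick 2 v(1,): D3->E4 leap 14st
  -> R4 @ bar 7 tick 0 v(0, 1): B2/A3 m7 untreated
  -> R8 @ bar 8 tick 0 v(0, 1): penult P8 not 3rd/6th
  -> R2 @ bar 9 tick 0 v(0, 1): B2/D3 m3 -> C3/C4 P8 similar
  -> R7 @ bar 9 tick 0 v(1,): D3->C4 leap 10st

(2, 0, R4, (0, 1))
(2, 2, R7, (1,))
(3, 0, R4, (0, 1))
(3, 2, R7, (1,))
(4, 0, R4, (0, 1))
(5, 2, R4, (0, 1))
(5, 2, R7, (1,))
(7, 0, R4, (0, 1))
(8, 0, R8, (0, 1))
(9, 0, R2, (0, 1))
(9, 0, R7, (1,))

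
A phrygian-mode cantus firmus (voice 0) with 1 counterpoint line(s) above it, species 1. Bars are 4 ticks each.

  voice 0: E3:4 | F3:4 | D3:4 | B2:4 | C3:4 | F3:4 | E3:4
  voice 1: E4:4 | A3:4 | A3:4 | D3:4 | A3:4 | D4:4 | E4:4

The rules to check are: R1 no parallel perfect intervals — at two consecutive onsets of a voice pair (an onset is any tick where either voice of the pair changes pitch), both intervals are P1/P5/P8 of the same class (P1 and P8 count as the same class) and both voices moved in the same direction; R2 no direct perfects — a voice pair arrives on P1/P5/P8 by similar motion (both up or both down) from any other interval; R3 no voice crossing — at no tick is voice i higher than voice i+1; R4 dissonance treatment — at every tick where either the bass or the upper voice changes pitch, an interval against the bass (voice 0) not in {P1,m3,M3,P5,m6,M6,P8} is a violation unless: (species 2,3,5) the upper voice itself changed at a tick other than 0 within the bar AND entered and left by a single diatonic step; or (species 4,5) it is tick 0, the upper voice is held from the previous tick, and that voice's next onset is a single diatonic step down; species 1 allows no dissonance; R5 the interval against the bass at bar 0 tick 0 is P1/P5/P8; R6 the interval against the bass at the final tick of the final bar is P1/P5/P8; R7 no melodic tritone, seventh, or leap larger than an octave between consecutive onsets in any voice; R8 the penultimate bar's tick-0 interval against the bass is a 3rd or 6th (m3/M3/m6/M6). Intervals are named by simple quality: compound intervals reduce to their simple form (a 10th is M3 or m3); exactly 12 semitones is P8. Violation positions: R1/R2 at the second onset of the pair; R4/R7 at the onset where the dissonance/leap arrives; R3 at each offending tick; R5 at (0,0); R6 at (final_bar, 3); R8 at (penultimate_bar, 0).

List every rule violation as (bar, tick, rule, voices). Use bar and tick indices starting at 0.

No violations across 7 bars (E3..E3 vs E4..E4).

bar 0: v0=E3 v1=E4 downbeat P8
bar 1: v0=F3 v1=A3 downbeat M3
bar 2: v0=D3 v1=A3 downbeat P5
bar 3: v0=B2 v1=D3 downbeat m3
bar 4: v0=C3 v1=A3 downbeat M6
bar 5: v0=F3 v1=D4 downbeat M6
bar 6: v0=E3 v1=E4 downbeat P8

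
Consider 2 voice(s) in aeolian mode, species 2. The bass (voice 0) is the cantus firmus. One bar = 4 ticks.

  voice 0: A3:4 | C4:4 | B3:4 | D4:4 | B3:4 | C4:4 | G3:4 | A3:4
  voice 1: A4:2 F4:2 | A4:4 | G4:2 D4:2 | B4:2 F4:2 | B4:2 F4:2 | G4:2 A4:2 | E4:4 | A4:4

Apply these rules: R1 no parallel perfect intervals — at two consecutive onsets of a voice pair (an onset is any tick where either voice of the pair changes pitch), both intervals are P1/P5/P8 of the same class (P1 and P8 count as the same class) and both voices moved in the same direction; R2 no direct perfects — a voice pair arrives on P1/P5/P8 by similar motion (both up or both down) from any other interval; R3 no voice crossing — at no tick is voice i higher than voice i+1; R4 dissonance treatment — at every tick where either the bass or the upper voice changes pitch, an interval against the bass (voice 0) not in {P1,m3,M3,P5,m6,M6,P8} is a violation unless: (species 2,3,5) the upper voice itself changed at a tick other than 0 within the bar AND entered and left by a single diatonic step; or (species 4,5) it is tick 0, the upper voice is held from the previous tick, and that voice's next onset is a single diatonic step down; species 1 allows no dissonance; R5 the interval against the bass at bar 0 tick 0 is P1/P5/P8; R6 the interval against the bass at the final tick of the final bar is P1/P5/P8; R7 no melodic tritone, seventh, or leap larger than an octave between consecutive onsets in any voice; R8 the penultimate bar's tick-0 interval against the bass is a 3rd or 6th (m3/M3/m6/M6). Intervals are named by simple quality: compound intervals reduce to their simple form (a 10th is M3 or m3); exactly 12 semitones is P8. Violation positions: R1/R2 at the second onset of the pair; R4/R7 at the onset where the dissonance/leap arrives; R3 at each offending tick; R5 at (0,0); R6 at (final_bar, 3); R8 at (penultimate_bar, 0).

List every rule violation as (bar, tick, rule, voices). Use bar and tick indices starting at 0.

(3, 2, R7, (1,))
(4, 0, R7, (1,))
(4, 2, R4, (0, 1))
(4, 2, R7, (1,))
(5, 0, R2, (0, 1))
(7, 0, R2, (0, 1))

bar 0: v0=A3 v1=A4 downbeat P8
bar 1: v0=C4 v1=A4 downbeat M6
bar 2: v0=B3 v1=G4 downbeat m6
bar 3: v0=D4 v1=B4 downbeat M6
bar 4: v0=B3 v1=B4 downbeat P8
bar 5: v0=C4 v1=G4 downbeat P5
bar 6: v0=G3 v1=E4 downbeat M6
bar 7: v0=A3 v1=A4 downbeat P8
  -> R7 @ bar 3 tick 2 v(1,): B4->F4 leap 6st
  -> R7 @ bar 4 tick 0 v(1,): F4->B4 leap 6st
  -> R4 @ bar 4 tick 2 v(0, 1): B3/F4 TT untreated
  -> R7 @ bar 4 tick 2 v(1,): B4->F4 leap 6st
  -> R2 @ bar 5 tick 0 v(0, 1): B3/F4 TT -> C4/G4 P5 similar
  -> R2 @ bar 7 tick 0 v(0, 1): G3/E4 M6 -> A3/A4 P8 similar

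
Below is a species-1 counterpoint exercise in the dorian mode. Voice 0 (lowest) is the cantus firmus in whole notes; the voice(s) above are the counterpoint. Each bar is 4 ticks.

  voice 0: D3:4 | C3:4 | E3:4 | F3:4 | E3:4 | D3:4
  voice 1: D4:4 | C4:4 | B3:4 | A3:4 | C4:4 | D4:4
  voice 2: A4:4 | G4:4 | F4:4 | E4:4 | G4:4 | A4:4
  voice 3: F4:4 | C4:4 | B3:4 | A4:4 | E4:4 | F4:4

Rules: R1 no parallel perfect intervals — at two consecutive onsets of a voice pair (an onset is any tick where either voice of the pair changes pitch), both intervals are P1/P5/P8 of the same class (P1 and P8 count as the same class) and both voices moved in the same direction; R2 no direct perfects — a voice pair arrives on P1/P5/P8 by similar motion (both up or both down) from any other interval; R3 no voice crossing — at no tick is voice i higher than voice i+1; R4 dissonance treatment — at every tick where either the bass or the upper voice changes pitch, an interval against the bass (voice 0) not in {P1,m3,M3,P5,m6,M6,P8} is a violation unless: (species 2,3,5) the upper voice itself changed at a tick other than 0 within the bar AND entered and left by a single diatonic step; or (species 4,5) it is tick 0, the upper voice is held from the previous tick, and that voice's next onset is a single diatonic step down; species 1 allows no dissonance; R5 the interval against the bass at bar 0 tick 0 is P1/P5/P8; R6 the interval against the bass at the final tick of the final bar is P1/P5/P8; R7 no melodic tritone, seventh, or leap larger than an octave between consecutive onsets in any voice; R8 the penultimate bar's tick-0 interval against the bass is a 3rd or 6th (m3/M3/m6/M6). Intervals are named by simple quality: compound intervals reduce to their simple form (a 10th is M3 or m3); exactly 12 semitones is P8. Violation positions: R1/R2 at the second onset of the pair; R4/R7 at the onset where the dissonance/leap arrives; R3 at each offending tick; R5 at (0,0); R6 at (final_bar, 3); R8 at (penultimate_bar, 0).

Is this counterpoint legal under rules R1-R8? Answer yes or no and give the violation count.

bar 0: v0=D3 v1=D4 v2=A4 v3=F4 (m3)
bar 1: v0=C3 v1=C4 v2=G4 v3=C4 (P8)
bar 2: v0=E3 v1=B3 v2=F4 v3=B3 (P5)
bar 3: v0=F3 v1=A3 v2=E4 v3=A4 (M3)
bar 4: v0=E3 v1=C4 v2=G4 v3=E4 (P8)
bar 5: v0=D3 v1=D4 v2=A4 v3=F4 (m3)
  R3 @ bar0.0: A4 above F4
  R5 @ bar0.0: opens on m3
  R3 @ bar0.1: A4 above F4
  R3 @ bar0.2: A4 above F4
  R3 @ bar0.3: A4 above F4
  R1 @ bar1.0: D3/D4 P8 -> C3/C4 P8 similar
  R1 @ bar1.0: D3/A4 P5 -> C3/G4 P5 similar
  R1 @ bar1.0: D4/A4 P5 -> C4/G4 P5 similar
  R2 @ bar1.0: D3/F4 m3 -> C3/C4 P8 similar
  R2 @ bar1.0: D4/F4 m3 -> C4/C4 P1 similar
  R2 @ bar1.0: A4/F4 M3 -> G4/C4 P5 similar
  R3 @ bar1.0: G4 above C4
  R3 @ bar1.1: G4 above C4
  R3 @ bar1.2: G4 above C4
  R3 @ bar1.3: G4 above C4
  R1 @ bar2.0: C4/C4 P1 -> B3/B3 P1 similar
  R3 @ bar2.0: F4 above B3
  R4 @ bar2.0: E3/F4 m2 untreated
  R3 @ bar2.1: F4 above B3
  R3 @ bar2.2: F4 above B3
  R3 @ bar2.3: F4 above B3
  R2 @ bar3.0: B3/F4 TT -> A3/E4 P5 similar
  R4 @ bar3.0: F3/E4 M7 untreated
  R7 @ bar3.0: B3->A4 leap 10st
  R1 @ bar4.0: A3/E4 P5 -> C4/G4 P5 similar
  R2 @ bar4.0: F3/A4 M3 -> E3/E4 P8 similar
  R3 @ bar4.0: G4 above E4
  R8 @ bar4.0: penult P8 not 3rd/6th
  R3 @ bar4.1: G4 above E4
  R3 @ bar4.2: G4 above E4
  R3 @ bar4.3: G4 above E4
  R1 @ bar5.0: C4/G4 P5 -> D4/A4 P5 similar
  R3 @ bar5.0: A4 above F4
  R3 @ bar5.1: A4 above F4
  R3 @ bar5.2: A4 above F4
  R3 @ bar5.3: A4 above F4
  R6 @ bar5.3: closes on m3

No (37 violations)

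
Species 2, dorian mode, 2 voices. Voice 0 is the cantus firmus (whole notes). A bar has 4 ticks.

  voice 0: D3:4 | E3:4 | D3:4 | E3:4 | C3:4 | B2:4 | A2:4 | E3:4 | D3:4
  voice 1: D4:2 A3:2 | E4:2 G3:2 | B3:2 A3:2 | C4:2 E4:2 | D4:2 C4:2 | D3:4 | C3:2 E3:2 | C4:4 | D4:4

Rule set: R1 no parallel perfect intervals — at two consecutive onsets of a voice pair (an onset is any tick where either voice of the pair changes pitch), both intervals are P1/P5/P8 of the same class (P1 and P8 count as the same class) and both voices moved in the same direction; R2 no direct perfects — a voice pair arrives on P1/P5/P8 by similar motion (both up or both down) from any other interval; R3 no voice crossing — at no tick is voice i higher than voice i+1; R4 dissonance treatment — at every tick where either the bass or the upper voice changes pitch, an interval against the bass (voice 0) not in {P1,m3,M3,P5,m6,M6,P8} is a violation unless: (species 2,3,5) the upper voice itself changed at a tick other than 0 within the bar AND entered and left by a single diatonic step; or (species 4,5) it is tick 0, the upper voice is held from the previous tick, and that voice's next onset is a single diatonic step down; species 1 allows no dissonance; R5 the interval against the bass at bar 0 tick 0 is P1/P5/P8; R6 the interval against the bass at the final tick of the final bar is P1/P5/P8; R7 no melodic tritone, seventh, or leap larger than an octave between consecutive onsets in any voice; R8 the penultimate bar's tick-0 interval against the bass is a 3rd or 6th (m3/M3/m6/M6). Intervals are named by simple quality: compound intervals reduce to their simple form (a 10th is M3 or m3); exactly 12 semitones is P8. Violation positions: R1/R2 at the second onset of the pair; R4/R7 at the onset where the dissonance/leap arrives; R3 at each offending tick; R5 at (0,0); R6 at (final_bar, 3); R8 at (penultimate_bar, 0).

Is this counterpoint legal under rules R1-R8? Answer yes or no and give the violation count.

No (3 violations)

bar 0: v0=D3 v1=D4 (P8)
bar 1: v0=E3 v1=E4 (P8)
bar 2: v0=D3 v1=B3 (M6)
bar 3: v0=E3 v1=C4 (m6)
bar 4: v0=C3 v1=D4 (M2)
bar 5: v0=B2 v1=D3 (m3)
bar 6: v0=A2 v1=C3 (m3)
bar 7: v0=E3 v1=C4 (m6)
bar 8: v0=D3 v1=D4 (P8)
  R2 @ bar1.0: D3/A3 P5 -> E3/E4 P8 similar
  R4 @ bar4.0: C3/D4 M2 untreated
  R7 @ bar5.0: C4->D3 leap 10st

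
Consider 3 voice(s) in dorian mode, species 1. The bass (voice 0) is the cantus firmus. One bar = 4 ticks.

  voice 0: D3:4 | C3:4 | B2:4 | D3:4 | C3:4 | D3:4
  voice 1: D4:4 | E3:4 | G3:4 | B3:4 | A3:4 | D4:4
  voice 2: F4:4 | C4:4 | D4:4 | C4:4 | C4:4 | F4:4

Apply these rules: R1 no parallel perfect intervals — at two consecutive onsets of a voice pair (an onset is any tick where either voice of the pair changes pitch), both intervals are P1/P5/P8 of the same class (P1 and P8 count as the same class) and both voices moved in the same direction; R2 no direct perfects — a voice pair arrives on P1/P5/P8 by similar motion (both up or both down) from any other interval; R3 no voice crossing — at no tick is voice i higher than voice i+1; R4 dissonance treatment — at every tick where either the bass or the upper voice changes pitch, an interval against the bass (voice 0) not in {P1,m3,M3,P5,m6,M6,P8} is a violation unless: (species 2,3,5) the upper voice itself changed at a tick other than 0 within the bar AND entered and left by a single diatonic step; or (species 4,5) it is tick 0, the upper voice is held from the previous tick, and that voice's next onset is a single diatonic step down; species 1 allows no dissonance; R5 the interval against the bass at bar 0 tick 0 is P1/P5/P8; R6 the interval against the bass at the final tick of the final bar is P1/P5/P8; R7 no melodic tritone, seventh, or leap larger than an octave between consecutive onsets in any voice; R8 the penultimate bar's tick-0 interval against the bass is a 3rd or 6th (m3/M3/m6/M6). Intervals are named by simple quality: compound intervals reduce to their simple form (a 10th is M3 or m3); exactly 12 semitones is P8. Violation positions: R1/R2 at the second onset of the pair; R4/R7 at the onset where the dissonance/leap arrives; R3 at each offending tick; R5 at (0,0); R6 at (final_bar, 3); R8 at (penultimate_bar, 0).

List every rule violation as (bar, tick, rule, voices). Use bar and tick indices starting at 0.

bar 0: v0=D3 v1=D4 v2=F4 downbeat m3
bar 1: v0=C3 v1=E3 v2=C4 downbeat P8
bar 2: v0=B2 v1=G3 v2=D4 downbeat m3
bar 3: v0=D3 v1=B3 v2=C4 downbeat m7
bar 4: v0=C3 v1=A3 v2=C4 downbeat P8
bar 5: v0=D3 v1=D4 v2=F4 downbeat m3
  -> R5 @ bar 0 tick 0 v(0, 2): opens on m3
  -> R2 @ bar 1 tick 0 v(0, 2): D3/F4 m3 -> C3/C4 P8 similar
  -> R7 @ bar 1 tick 0 v(1,): D4->E3 leap 10st
  -> R2 @ bar 2 tick 0 v(1, 2): E3/C4 m6 -> G3/D4 P5 similar
  -> R4 @ bar 3 tick 0 v(0, 2): D3/C4 m7 untreated
  -> R8 @ bar 4 tick 0 v(0, 2): penult P8 not 3rd/6th
  -> R2 @ bar 5 tick 0 v(0, 1): C3/A3 M6 -> D3/D4 P8 similar
  -> R6 @ bar 5 tick 3 v(0, 2): closes on m3

(0, 0, R5, (0, 2))
(1, 0, R2, (0, 2))
(1, 0, R7, (1,))
(2, 0, R2, (1, 2))
(3, 0, R4, (0, 2))
(4, 0, R8, (0, 2))
(5, 0, R2, (0, 1))
(5, 3, R6, (0, 2))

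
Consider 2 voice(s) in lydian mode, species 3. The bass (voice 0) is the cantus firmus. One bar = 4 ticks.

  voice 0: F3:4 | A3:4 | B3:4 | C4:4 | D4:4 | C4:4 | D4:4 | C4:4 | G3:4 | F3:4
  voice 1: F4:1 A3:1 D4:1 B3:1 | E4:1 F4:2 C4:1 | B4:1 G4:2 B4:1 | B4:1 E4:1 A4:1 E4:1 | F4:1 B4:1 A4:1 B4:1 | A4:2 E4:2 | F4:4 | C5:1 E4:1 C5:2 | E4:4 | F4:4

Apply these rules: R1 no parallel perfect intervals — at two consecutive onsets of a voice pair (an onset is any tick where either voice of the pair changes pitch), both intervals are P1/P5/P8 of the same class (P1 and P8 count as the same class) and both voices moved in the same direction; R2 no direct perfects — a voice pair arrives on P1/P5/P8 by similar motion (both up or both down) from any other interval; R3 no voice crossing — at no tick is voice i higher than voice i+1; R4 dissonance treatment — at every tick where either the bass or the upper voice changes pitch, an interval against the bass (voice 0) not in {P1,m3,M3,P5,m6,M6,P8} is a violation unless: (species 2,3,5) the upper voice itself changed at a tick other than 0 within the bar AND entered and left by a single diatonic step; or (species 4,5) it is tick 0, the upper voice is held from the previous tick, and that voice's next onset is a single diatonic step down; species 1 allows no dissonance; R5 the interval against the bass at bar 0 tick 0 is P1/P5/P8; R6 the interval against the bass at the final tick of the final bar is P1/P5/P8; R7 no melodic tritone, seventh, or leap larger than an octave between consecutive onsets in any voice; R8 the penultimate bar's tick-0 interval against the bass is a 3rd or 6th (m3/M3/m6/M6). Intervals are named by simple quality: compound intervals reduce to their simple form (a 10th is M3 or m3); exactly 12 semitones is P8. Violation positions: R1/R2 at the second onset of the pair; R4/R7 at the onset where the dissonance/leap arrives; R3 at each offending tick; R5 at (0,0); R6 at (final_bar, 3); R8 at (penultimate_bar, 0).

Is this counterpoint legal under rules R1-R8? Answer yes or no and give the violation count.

bar 0: v0=F3 v1=F4 (P8)
bar 1: v0=A3 v1=E4 (P5)
bar 2: v0=B3 v1=B4 (P8)
bar 3: v0=C4 v1=B4 (M7)
bar 4: v0=D4 v1=F4 (m3)
bar 5: v0=C4 v1=A4 (M6)
bar 6: v0=D4 v1=F4 (m3)
bar 7: v0=C4 v1=C5 (P8)
bar 8: v0=G3 v1=E4 (M6)
bar 9: v0=F3 v1=F4 (P8)
  R4 @ bar0.3: F3/B3 TT untreated
  R2 @ bar1.0: F3/B3 TT -> A3/E4 P5 similar
  R2 @ bar2.0: A3/C4 m3 -> B3/B4 P8 similar
  R7 @ bar2.0: C4->B4 leap 11st
  R4 @ bar3.0: C4/B4 M7 untreated
  R7 @ bar4.1: F4->B4 leap 6st

No (6 violations)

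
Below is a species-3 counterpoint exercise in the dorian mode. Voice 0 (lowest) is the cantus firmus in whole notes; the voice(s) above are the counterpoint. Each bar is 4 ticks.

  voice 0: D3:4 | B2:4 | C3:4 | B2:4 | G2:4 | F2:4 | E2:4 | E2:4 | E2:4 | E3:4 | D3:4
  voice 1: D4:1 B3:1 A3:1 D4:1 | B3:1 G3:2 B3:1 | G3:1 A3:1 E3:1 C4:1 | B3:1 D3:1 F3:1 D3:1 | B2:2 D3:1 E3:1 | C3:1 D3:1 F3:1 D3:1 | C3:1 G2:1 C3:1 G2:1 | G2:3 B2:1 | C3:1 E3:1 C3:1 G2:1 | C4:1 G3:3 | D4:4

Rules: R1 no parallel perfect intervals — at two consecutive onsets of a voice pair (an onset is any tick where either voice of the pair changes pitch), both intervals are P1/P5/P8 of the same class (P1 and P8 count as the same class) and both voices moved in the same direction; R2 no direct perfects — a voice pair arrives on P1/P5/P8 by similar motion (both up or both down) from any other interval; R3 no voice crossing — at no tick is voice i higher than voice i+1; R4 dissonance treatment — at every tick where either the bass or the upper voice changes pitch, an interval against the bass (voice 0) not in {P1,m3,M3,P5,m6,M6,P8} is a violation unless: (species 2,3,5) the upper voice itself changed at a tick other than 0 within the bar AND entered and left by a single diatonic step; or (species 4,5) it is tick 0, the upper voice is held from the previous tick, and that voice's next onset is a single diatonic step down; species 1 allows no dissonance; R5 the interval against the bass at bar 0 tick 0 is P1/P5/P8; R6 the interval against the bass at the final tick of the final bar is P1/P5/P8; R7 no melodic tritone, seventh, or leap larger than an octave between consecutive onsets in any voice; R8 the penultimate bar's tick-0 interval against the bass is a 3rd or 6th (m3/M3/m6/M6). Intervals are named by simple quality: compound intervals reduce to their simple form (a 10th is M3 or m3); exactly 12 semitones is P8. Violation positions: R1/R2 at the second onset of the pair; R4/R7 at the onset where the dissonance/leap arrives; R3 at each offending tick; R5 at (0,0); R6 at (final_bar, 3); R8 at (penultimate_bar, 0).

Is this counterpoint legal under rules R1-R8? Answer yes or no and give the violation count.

No (5 violations)

bar 0: v0=D3 v1=D4 (P8)
bar 1: v0=B2 v1=B3 (P8)
bar 2: v0=C3 v1=G3 (P5)
bar 3: v0=B2 v1=B3 (P8)
bar 4: v0=G2 v1=B2 (M3)
bar 5: v0=F2 v1=C3 (P5)
bar 6: v0=E2 v1=C3 (m6)
bar 7: v0=E2 v1=G2 (m3)
bar 8: v0=E2 v1=C3 (m6)
bar 9: v0=E3 v1=C4 (m6)
bar 10: v0=D3 v1=D4 (P8)
  R1 @ bar1.0: D3/D4 P8 -> B2/B3 P8 similar
  R1 @ bar3.0: C3/C4 P8 -> B2/B3 P8 similar
  R4 @ bar3.2: B2/F3 TT untreated
  R2 @ bar5.0: G2/E3 M6 -> F2/C3 P5 similar
  R7 @ bar9.0: G2->C4 leap 17st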